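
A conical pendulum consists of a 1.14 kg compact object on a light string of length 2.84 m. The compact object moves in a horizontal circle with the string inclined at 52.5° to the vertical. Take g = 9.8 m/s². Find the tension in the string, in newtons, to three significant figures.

Vertically the bob has no acceleration, so T cosθ = mg.
T = mg/cosθ = 1.14 × 9.8 / cos 52.5° = 11.17/0.6088 = 18.35 N.

18.4 N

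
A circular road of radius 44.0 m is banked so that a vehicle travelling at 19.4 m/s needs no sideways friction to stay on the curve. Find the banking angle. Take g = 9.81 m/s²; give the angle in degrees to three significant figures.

For a frictionless banked turn: horizontally N sinθ = mv²/r and vertically N cosθ = mg.
Dividing: tanθ = v²/(r g) = (19.4)²/(44.0 × 9.81) = 376.4/431.6 = 0.8719.
θ = arctan(0.8719) = 41.09°.

41.1°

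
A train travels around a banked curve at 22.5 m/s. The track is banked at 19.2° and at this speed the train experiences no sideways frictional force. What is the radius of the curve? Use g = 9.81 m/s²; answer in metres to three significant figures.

Frictionless banking: tanθ = v²/(rg), so r = v²/(g tanθ).
r = (22.5)²/(9.81 × tan 19.2°) = 506.2/(9.81 × 0.3482) = 506.2/3.416 = 148.2 m.

148 m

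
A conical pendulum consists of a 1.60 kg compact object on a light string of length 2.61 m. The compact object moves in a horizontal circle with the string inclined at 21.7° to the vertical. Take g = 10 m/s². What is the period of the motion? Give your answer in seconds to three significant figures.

r = L sinθ = 0.9650 m. From T sinθ = mω²r and T cosθ = mg: tanθ = ω²r/g, so ω² = g tanθ / r = g/(L cosθ).
ω = √(g/(L cosθ)) = √(10.0/(2.61 × 0.9291)) = √4.124 = 2.031 rad/s.
Period = 2π/ω = 3.094 s.

3.09 s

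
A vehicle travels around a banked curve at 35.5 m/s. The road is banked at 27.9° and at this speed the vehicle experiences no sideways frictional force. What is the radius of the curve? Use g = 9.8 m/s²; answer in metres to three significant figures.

243 m

Frictionless banking: tanθ = v²/(rg), so r = v²/(g tanθ).
r = (35.5)²/(9.8 × tan 27.9°) = 1260/(9.8 × 0.5295) = 1260/5.189 = 242.9 m.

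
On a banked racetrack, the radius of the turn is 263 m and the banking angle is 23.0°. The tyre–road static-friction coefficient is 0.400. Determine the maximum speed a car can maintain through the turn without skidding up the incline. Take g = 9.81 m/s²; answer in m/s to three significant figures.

50.6 m/s

At the maximum speed, friction acts down the slope at its limiting value f = μN. Radially (horizontal, toward centre): N sinθ + μN cosθ = mv²/r. Vertically: N cosθ − μN sinθ = mg.
Dividing: v² = r g (sinθ + μcosθ)/(cosθ − μsinθ).
sinθ + μcosθ = 0.3907 + 0.400×0.9205 = 0.7589; cosθ − μsinθ = 0.9205 − 0.400×0.3907 = 0.7642.
v² = 263 × 9.81 × 0.7589/0.7642 = 2562 m²/s², so v = 50.62 m/s.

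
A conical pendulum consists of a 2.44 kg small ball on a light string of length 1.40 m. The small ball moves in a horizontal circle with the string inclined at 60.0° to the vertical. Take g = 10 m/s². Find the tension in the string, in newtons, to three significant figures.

48.8 N

Vertically the bob has no acceleration, so T cosθ = mg.
T = mg/cosθ = 2.44 × 10.0 / cos 60.0° = 24.40/0.5000 = 48.80 N.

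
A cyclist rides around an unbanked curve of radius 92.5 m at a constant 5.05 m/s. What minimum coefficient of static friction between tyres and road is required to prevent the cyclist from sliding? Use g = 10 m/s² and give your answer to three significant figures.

Friction provides the centripetal force: μ_s m g = m v²/r, so μ_s = v²/(g r) = (5.050)²/(10.0 × 92.5) = 25.50/925.0 = 0.02757.

0.0276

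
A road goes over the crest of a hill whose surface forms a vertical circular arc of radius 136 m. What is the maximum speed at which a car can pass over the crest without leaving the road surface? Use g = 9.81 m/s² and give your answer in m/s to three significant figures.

At the crest the centre of the circle is below the car, so the net downward (centripetal) force is mg − N = mv²/r.
The car leaves the road when N → 0, giving v_max = √(g r) = √(9.81 × 136) = 36.53 m/s.

36.5 m/s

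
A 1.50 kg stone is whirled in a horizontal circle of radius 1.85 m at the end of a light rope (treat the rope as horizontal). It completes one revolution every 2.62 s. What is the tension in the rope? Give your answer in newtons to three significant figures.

v = 2πr/T = 2π × 1.85/2.62 = 4.437 m/s.
The tension is the only horizontal force, so it supplies the full centripetal force: T = m v²/r = 1.50 × (4.437)²/1.85 = 1.50 × 19.68/1.85 = 15.96 N.

16.0 N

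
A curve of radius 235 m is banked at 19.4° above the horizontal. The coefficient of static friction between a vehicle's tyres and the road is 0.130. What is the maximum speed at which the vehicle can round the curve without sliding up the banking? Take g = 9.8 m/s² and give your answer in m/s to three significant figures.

At the maximum speed, friction acts down the slope at its limiting value f = μN. Radially (horizontal, toward centre): N sinθ + μN cosθ = mv²/r. Vertically: N cosθ − μN sinθ = mg.
Dividing: v² = r g (sinθ + μcosθ)/(cosθ − μsinθ).
sinθ + μcosθ = 0.3322 + 0.130×0.9432 = 0.4548; cosθ − μsinθ = 0.9432 − 0.130×0.3322 = 0.9000.
v² = 235 × 9.8 × 0.4548/0.9000 = 1164 m²/s², so v = 34.11 m/s.

34.1 m/s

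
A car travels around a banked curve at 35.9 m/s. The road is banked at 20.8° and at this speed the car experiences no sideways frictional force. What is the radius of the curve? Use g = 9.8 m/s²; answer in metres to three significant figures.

Frictionless banking: tanθ = v²/(rg), so r = v²/(g tanθ).
r = (35.9)²/(9.8 × tan 20.8°) = 1289/(9.8 × 0.3799) = 1289/3.723 = 346.2 m.

346 m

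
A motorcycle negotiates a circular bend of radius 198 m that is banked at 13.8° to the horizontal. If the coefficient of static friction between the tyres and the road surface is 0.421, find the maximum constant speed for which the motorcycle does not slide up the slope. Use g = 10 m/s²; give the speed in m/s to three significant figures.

38.4 m/s

At the maximum speed, friction acts down the slope at its limiting value f = μN. Radially (horizontal, toward centre): N sinθ + μN cosθ = mv²/r. Vertically: N cosθ − μN sinθ = mg.
Dividing: v² = r g (sinθ + μcosθ)/(cosθ − μsinθ).
sinθ + μcosθ = 0.2385 + 0.421×0.9711 = 0.6474; cosθ − μsinθ = 0.9711 − 0.421×0.2385 = 0.8707.
v² = 198 × 10.0 × 0.6474/0.8707 = 1472 m²/s², so v = 38.37 m/s.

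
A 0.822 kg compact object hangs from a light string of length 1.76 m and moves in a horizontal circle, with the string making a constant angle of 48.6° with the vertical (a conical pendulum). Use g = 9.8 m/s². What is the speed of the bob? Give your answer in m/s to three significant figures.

3.83 m/s

The radius of the circle is r = L sinθ = 1.76 × sin 48.6° = 1.320 m.
Horizontally T sinθ = mv²/r and vertically T cosθ = mg, so tanθ = v²/(rg).
v = √(r g tanθ) = √(1.320 × 9.8 × 1.134) = √14.68 = 3.831 m/s.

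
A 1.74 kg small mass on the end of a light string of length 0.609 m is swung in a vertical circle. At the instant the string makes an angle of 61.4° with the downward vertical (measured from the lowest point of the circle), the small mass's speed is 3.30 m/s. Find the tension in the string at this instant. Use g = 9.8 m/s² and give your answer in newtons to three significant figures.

Take the radial direction toward the centre of the circle as positive. The component of the weight along the string toward the centre is −mg cos φ (φ measured from the bottom), so Newton's second law along the string gives T − mg cos φ = m v²/r.
cos 61.4° = 0.4787, so T = m(v²/r + g cos φ) = 1.74 × ((3.30)²/0.609 + 9.8 × 0.4787) = 1.74 × (17.88 + (4.691)) = 1.74 × 22.57 = 39.28 N.

39.3 N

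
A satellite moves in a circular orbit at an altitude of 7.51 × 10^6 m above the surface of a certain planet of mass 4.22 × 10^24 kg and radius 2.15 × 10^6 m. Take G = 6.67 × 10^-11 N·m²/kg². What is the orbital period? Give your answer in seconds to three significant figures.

r = R + h = 2.15 × 10^6 + 7.51 × 10^6 = 9.660 × 10^6 m. Gravity provides the centripetal force: G M m / r² = m v² / r ⇒ v = √(GM/r) = 5398 m/s.
T = 2πr/v = 2π × 9.660 × 10^6 / 5398 = 11240 s.

11200 s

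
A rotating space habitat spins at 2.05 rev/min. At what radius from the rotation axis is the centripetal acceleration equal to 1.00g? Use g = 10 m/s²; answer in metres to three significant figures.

ω = 2.05 rev/min × 2π/60 = 0.2147 rad/s.
a_c = ω²r = 1.00g ⇒ r = 1.00 × 10.0 / (0.2147)² = 10.00/0.04609 = 217.0 m.

217 m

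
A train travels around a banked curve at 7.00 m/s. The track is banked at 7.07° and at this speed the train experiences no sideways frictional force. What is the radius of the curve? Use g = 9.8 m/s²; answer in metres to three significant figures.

40.3 m

Frictionless banking: tanθ = v²/(rg), so r = v²/(g tanθ).
r = (7.00)²/(9.8 × tan 7.07°) = 49.00/(9.8 × 0.1240) = 49.00/1.215 = 40.31 m.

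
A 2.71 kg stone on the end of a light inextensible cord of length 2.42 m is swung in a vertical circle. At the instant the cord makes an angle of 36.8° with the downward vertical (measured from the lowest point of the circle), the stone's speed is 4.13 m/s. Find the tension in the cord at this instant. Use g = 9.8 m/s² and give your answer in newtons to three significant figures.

40.4 N

Take the radial direction toward the centre of the circle as positive. The component of the weight along the string toward the centre is −mg cos φ (φ measured from the bottom), so Newton's second law along the string gives T − mg cos φ = m v²/r.
cos 36.8° = 0.8007, so T = m(v²/r + g cos φ) = 2.71 × ((4.13)²/2.42 + 9.8 × 0.8007) = 2.71 × (7.048 + (7.847)) = 2.71 × 14.90 = 40.37 N.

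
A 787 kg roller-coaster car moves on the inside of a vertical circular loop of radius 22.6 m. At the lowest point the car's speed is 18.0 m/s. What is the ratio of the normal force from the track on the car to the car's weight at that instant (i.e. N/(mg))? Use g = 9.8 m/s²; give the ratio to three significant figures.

At the bottom, N − mg = mv²/r, so N = m(v²/r + g) and N/(mg) = v²/(rg) + 1 = (18.0)²/(22.6 × 9.8) + 1 = 1.463 + 1 = 2.463.

2.46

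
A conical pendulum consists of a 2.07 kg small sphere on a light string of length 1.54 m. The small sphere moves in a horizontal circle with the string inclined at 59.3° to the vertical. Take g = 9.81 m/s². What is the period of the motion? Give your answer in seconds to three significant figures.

r = L sinθ = 1.324 m. From T sinθ = mω²r and T cosθ = mg: tanθ = ω²r/g, so ω² = g tanθ / r = g/(L cosθ).
ω = √(g/(L cosθ)) = √(9.81/(1.54 × 0.5105)) = √12.48 = 3.532 rad/s.
Period = 2π/ω = 1.779 s.

1.78 s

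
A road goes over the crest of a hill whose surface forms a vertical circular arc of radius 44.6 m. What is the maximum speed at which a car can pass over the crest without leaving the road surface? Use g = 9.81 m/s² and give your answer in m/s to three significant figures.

20.9 m/s

At the crest the centre of the circle is below the car, so the net downward (centripetal) force is mg − N = mv²/r.
The car leaves the road when N → 0, giving v_max = √(g r) = √(9.81 × 44.6) = 20.92 m/s.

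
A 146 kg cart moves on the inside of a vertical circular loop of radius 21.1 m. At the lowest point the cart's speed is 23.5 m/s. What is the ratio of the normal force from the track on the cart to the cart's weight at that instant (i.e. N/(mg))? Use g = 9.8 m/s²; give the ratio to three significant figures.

At the bottom, N − mg = mv²/r, so N = m(v²/r + g) and N/(mg) = v²/(rg) + 1 = (23.5)²/(21.1 × 9.8) + 1 = 2.671 + 1 = 3.671.

3.67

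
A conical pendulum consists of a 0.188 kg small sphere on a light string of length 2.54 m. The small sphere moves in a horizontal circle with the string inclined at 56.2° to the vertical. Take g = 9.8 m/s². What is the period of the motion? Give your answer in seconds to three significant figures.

r = L sinθ = 2.111 m. From T sinθ = mω²r and T cosθ = mg: tanθ = ω²r/g, so ω² = g tanθ / r = g/(L cosθ).
ω = √(g/(L cosθ)) = √(9.8/(2.54 × 0.5563)) = √6.936 = 2.634 rad/s.
Period = 2π/ω = 2.386 s.

2.39 s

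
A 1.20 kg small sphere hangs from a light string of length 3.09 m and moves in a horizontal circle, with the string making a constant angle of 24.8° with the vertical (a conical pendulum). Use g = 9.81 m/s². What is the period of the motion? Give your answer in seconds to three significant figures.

3.36 s

r = L sinθ = 1.296 m. From T sinθ = mω²r and T cosθ = mg: tanθ = ω²r/g, so ω² = g tanθ / r = g/(L cosθ).
ω = √(g/(L cosθ)) = √(9.81/(3.09 × 0.9078)) = √3.497 = 1.870 rad/s.
Period = 2π/ω = 3.360 s.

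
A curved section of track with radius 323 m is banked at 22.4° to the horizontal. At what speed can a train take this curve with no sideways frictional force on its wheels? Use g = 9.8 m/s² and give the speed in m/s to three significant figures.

36.1 m/s

On a frictionless banked curve, N sinθ = mv²/r and N cosθ = mg, so tanθ = v²/(rg).
v = √(r g tanθ) = √(323 × 9.8 × tan 22.4°) = √(323 × 9.8 × 0.4122) = √1305 = 36.12 m/s.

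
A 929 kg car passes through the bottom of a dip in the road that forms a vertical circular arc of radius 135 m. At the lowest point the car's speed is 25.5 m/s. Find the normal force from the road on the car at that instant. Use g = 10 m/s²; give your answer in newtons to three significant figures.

At the lowest point, N points up (toward the centre) and the weight mg points down (away from the centre), so the net inward force is N − mg = mv²/r.
N = m(v²/r + g) = 929 × ((25.5)²/135 + 10.0) = 929 × (4.817 + 10.0) = 929 × 14.82 = 13760 N.

13800 N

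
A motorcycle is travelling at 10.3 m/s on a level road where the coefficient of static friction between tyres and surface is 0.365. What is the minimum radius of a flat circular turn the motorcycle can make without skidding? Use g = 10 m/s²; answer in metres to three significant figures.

29.1 m

At the limit, μ_s m g = m v²/r, so r_min = v²/(μ_s g) = (10.3)²/(0.365 × 10.0) = 106.1/3.650 = 29.07 m.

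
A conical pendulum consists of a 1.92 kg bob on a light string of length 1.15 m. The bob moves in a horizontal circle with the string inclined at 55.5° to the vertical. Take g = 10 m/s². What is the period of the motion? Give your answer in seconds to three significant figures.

r = L sinθ = 0.9477 m. From T sinθ = mω²r and T cosθ = mg: tanθ = ω²r/g, so ω² = g tanθ / r = g/(L cosθ).
ω = √(g/(L cosθ)) = √(10.0/(1.15 × 0.5664)) = √15.35 = 3.918 rad/s.
Period = 2π/ω = 1.604 s.

1.60 s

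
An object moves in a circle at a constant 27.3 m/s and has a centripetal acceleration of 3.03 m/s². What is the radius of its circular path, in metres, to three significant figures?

a_c = v²/r ⇒ r = v²/a_c = (27.3)²/3.03 = 745.3/3.03 = 246.0 m.

246 m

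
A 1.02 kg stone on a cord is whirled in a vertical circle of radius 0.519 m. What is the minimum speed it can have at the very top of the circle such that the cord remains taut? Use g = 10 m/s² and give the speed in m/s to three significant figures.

2.28 m/s

At the top, both weight mg and T point toward the centre: T + mg = mv²/r.
At minimum speed T → 0, so mg = mv_min²/r ⇒ v_min = √(g r) = √(10.0 × 0.519) = 2.278 m/s.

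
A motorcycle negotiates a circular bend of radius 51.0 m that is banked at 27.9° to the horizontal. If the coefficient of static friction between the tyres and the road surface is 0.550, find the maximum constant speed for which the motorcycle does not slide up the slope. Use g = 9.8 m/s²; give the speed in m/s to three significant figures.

27.6 m/s

At the maximum speed, friction acts down the slope at its limiting value f = μN. Radially (horizontal, toward centre): N sinθ + μN cosθ = mv²/r. Vertically: N cosθ − μN sinθ = mg.
Dividing: v² = r g (sinθ + μcosθ)/(cosθ − μsinθ).
sinθ + μcosθ = 0.4679 + 0.550×0.8838 = 0.9540; cosθ − μsinθ = 0.8838 − 0.550×0.4679 = 0.6264.
v² = 51.0 × 9.8 × 0.9540/0.6264 = 761.2 m²/s², so v = 27.59 m/s.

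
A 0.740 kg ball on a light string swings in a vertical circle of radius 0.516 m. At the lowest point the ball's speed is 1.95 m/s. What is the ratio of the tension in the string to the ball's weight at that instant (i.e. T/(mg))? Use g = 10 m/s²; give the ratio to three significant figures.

1.74

At the bottom, T − mg = mv²/r, so T = m(v²/r + g) and T/(mg) = v²/(rg) + 1 = (1.95)²/(0.516 × 10.0) + 1 = 0.7369 + 1 = 1.737.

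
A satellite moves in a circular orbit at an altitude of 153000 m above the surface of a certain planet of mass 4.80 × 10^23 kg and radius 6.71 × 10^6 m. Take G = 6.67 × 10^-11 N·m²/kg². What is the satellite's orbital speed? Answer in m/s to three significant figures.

Orbital radius r = R + h = 6.71 × 10^6 + 153000 = 6.863 × 10^6 m.
Gravity supplies the centripetal force: G M m / r² = m v² / r, so v = √(GM/r).
v = √(6.67 × 10^-11 × 4.80 × 10^23 / 6.863 × 10^6) = √(4.665 × 10^6) = 2160 m/s.

2160 m/s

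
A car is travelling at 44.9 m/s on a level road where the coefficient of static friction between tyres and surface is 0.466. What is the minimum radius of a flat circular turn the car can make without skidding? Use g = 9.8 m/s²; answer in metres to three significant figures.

441 m

At the limit, μ_s m g = m v²/r, so r_min = v²/(μ_s g) = (44.9)²/(0.466 × 9.8) = 2016/4.567 = 441.4 m.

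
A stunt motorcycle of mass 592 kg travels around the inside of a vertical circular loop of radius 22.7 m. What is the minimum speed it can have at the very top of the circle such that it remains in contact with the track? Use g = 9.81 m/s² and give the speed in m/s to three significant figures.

At the top, both weight mg and N point toward the centre: N + mg = mv²/r.
At minimum speed N → 0, so mg = mv_min²/r ⇒ v_min = √(g r) = √(9.81 × 22.7) = 14.92 m/s.

14.9 m/s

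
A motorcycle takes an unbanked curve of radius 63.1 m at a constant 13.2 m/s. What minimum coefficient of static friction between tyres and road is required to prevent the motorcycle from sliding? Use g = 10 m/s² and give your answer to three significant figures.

Friction provides the centripetal force: μ_s m g = m v²/r, so μ_s = v²/(g r) = (13.20)²/(10.0 × 63.1) = 174.2/631.0 = 0.2761.

0.276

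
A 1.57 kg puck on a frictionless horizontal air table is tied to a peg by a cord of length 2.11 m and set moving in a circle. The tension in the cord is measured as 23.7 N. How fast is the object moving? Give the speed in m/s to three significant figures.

5.64 m/s

T = m v²/r ⇒ v = √(T r / m) = √(23.7 × 2.11 / 1.57) = √31.85 = 5.644 m/s.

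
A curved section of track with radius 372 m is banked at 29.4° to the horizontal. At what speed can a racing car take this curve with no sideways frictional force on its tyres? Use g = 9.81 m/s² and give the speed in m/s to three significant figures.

On a frictionless banked curve, N sinθ = mv²/r and N cosθ = mg, so tanθ = v²/(rg).
v = √(r g tanθ) = √(372 × 9.81 × tan 29.4°) = √(372 × 9.81 × 0.5635) = √2056 = 45.35 m/s.

45.3 m/s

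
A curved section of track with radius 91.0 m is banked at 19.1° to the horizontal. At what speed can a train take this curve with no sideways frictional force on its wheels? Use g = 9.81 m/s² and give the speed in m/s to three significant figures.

17.6 m/s

On a frictionless banked curve, N sinθ = mv²/r and N cosθ = mg, so tanθ = v²/(rg).
v = √(r g tanθ) = √(91.0 × 9.81 × tan 19.1°) = √(91.0 × 9.81 × 0.3463) = √309.1 = 17.58 m/s.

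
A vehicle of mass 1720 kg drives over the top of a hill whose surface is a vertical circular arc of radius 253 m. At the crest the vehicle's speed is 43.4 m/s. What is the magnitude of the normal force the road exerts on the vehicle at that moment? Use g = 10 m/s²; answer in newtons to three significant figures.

4390 N

At the crest the centripetal acceleration points downward (toward the centre of the arc), so mg − N = mv²/r.
N = m(g − v²/r) = 1720 × (10.0 − (43.4)²/253) = 1720 × (10.0 − 7.445) = 1720 × 2.555 = 4395 N.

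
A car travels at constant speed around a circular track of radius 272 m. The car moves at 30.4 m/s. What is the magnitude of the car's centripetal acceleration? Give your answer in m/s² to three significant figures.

a_c = v²/r = (30.40)²/272 = 924.2/272 = 3.398 m/s².

3.40 m/s²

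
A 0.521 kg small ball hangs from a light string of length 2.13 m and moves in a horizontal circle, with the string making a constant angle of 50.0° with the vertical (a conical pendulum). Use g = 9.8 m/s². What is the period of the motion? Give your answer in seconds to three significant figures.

2.35 s

r = L sinθ = 1.632 m. From T sinθ = mω²r and T cosθ = mg: tanθ = ω²r/g, so ω² = g tanθ / r = g/(L cosθ).
ω = √(g/(L cosθ)) = √(9.8/(2.13 × 0.6428)) = √7.158 = 2.675 rad/s.
Period = 2π/ω = 2.348 s.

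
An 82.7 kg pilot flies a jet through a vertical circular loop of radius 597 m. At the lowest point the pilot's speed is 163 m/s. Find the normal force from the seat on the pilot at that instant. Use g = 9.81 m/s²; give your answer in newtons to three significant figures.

4490 N

At the lowest point, N points up (toward the centre) and the weight mg points down (away from the centre), so the net inward force is N − mg = mv²/r.
N = m(v²/r + g) = 82.7 × ((163)²/597 + 9.81) = 82.7 × (44.50 + 9.81) = 82.7 × 54.31 = 4492 N.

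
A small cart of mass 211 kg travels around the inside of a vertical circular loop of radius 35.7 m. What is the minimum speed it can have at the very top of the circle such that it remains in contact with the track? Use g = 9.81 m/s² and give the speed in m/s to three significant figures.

18.7 m/s

At the top, both weight mg and N point toward the centre: N + mg = mv²/r.
At minimum speed N → 0, so mg = mv_min²/r ⇒ v_min = √(g r) = √(9.81 × 35.7) = 18.71 m/s.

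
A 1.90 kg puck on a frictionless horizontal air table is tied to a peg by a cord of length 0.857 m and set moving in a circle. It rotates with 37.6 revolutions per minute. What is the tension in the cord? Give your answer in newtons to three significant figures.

ω = 37.6 rev/min × 2π/60 = 3.937 rad/s, so v = ωr = 3.937 × 0.857 = 3.374 m/s.
The tension is the only horizontal force, so it supplies the full centripetal force: T = m v²/r = 1.90 × (3.374)²/0.857 = 1.90 × 11.39/0.857 = 25.24 N.

25.2 N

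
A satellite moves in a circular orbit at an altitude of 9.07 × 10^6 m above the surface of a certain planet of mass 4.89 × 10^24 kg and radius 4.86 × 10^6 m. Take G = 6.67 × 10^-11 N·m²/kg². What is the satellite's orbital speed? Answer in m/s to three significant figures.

4840 m/s

Orbital radius r = R + h = 4.86 × 10^6 + 9.07 × 10^6 = 1.393 × 10^7 m.
Gravity supplies the centripetal force: G M m / r² = m v² / r, so v = √(GM/r).
v = √(6.67 × 10^-11 × 4.89 × 10^24 / 1.393 × 10^7) = √(2.341 × 10^7) = 4839 m/s.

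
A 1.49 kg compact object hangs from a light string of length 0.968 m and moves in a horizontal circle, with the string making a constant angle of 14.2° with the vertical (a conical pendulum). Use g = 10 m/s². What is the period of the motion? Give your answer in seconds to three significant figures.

1.92 s

r = L sinθ = 0.2375 m. From T sinθ = mω²r and T cosθ = mg: tanθ = ω²r/g, so ω² = g tanθ / r = g/(L cosθ).
ω = √(g/(L cosθ)) = √(10.0/(0.968 × 0.9694)) = √10.66 = 3.264 rad/s.
Period = 2π/ω = 1.925 s.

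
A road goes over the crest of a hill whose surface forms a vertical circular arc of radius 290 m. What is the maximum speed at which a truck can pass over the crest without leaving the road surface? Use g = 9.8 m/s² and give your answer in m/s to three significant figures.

53.3 m/s

At the crest the centre of the circle is below the truck, so the net downward (centripetal) force is mg − N = mv²/r.
The truck leaves the road when N → 0, giving v_max = √(g r) = √(9.8 × 290) = 53.31 m/s.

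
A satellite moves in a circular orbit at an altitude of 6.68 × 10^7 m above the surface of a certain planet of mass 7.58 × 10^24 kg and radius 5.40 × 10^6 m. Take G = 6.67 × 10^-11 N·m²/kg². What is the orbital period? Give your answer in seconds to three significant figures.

r = R + h = 5.40 × 10^6 + 6.68 × 10^7 = 7.220 × 10^7 m. Gravity provides the centripetal force: G M m / r² = m v² / r ⇒ v = √(GM/r) = 2646 m/s.
T = 2πr/v = 2π × 7.220 × 10^7 / 2646 = 171400 s.

171000 s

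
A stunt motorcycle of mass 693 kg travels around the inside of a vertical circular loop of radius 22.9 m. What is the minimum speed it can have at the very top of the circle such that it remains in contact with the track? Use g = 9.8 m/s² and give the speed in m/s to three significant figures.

At the top, both weight mg and N point toward the centre: N + mg = mv²/r.
At minimum speed N → 0, so mg = mv_min²/r ⇒ v_min = √(g r) = √(9.8 × 22.9) = 14.98 m/s.

15.0 m/s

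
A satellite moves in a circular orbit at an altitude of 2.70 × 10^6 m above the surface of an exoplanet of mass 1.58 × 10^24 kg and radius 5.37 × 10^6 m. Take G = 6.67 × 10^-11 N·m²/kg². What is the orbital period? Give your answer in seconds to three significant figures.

14000 s

r = R + h = 5.37 × 10^6 + 2.70 × 10^6 = 8.070 × 10^6 m. Gravity provides the centripetal force: G M m / r² = m v² / r ⇒ v = √(GM/r) = 3614 m/s.
T = 2πr/v = 2π × 8.070 × 10^6 / 3614 = 14030 s.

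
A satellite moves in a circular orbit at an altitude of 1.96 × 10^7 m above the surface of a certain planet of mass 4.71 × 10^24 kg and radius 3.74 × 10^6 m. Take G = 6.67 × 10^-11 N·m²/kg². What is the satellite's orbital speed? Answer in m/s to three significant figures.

Orbital radius r = R + h = 3.74 × 10^6 + 1.96 × 10^7 = 2.334 × 10^7 m.
Gravity supplies the centripetal force: G M m / r² = m v² / r, so v = √(GM/r).
v = √(6.67 × 10^-11 × 4.71 × 10^24 / 2.334 × 10^7) = √(1.346 × 10^7) = 3669 m/s.

3670 m/s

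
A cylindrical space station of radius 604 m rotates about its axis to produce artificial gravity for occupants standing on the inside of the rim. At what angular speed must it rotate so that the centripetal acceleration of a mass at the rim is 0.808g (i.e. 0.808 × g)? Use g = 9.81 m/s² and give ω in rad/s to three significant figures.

Centripetal acceleration a_c = ω²r. Setting ω²r = 0.808g:
ω = √(0.808g / r) = √(0.808 × 9.81 / 604) = √0.01312 = 0.1146 rad/s.

0.115 rad/s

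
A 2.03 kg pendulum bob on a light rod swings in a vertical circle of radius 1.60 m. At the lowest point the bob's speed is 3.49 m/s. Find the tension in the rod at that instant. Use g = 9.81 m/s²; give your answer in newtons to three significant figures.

At the lowest point, T points up (toward the centre) and the weight mg points down (away from the centre), so the net inward force is T − mg = mv²/r.
T = m(v²/r + g) = 2.03 × ((3.49)²/1.60 + 9.81) = 2.03 × (7.613 + 9.81) = 2.03 × 17.42 = 35.37 N.

35.4 N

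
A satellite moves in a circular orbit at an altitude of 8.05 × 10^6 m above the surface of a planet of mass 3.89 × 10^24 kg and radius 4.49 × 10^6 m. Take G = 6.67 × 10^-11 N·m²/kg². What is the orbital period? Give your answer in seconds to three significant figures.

17300 s

r = R + h = 4.49 × 10^6 + 8.05 × 10^6 = 1.254 × 10^7 m. Gravity provides the centripetal force: G M m / r² = m v² / r ⇒ v = √(GM/r) = 4549 m/s.
T = 2πr/v = 2π × 1.254 × 10^7 / 4549 = 17320 s.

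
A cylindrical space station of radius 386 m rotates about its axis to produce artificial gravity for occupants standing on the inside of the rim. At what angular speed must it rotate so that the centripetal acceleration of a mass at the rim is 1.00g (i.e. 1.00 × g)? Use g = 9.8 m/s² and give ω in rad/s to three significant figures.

0.159 rad/s

Centripetal acceleration a_c = ω²r. Setting ω²r = 1.00g:
ω = √(1.00g / r) = √(1.00 × 9.8 / 386) = √0.02539 = 0.1593 rad/s.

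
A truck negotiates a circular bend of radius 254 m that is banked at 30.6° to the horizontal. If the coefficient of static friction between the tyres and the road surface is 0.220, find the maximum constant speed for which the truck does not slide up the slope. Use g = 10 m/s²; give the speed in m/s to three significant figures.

At the maximum speed, friction acts down the slope at its limiting value f = μN. Radially (horizontal, toward centre): N sinθ + μN cosθ = mv²/r. Vertically: N cosθ − μN sinθ = mg.
Dividing: v² = r g (sinθ + μcosθ)/(cosθ − μsinθ).
sinθ + μcosθ = 0.5090 + 0.220×0.8607 = 0.6984; cosθ − μsinθ = 0.8607 − 0.220×0.5090 = 0.7488.
v² = 254 × 10.0 × 0.6984/0.7488 = 2369 m²/s², so v = 48.67 m/s.

48.7 m/s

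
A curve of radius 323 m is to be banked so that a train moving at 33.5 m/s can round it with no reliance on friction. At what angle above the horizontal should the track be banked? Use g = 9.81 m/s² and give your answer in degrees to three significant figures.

19.5°

With no friction, the horizontal component of the normal force provides the centripetal force: N sinθ = mv²/r, while N cosθ = mg vertically.
Dividing: tanθ = v²/(r g) = (33.5)²/(323 × 9.81) = 1122/3169 = 0.3542.
θ = arctan(0.3542) = 19.50°.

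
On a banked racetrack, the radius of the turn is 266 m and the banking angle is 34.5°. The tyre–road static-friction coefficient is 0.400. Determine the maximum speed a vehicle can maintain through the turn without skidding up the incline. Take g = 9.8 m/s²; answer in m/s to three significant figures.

62.5 m/s

At the maximum speed, friction acts down the slope at its limiting value f = μN. Radially (horizontal, toward centre): N sinθ + μN cosθ = mv²/r. Vertically: N cosθ − μN sinθ = mg.
Dividing: v² = r g (sinθ + μcosθ)/(cosθ − μsinθ).
sinθ + μcosθ = 0.5664 + 0.400×0.8241 = 0.8961; cosθ − μsinθ = 0.8241 − 0.400×0.5664 = 0.5976.
v² = 266 × 9.8 × 0.8961/0.5976 = 3909 m²/s², so v = 62.52 m/s.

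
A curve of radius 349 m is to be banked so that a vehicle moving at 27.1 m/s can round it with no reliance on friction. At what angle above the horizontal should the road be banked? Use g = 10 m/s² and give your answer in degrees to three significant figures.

11.9°

For a frictionless banked turn: horizontally N sinθ = mv²/r and vertically N cosθ = mg.
Dividing: tanθ = v²/(r g) = (27.1)²/(349 × 10.0) = 734.4/3490 = 0.2104.
θ = arctan(0.2104) = 11.88°.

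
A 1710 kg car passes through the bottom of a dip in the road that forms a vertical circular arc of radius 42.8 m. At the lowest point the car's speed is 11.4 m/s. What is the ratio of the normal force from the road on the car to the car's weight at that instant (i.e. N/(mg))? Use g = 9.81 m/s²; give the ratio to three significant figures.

1.31

At the bottom, N − mg = mv²/r, so N = m(v²/r + g) and N/(mg) = v²/(rg) + 1 = (11.4)²/(42.8 × 9.81) + 1 = 0.3095 + 1 = 1.310.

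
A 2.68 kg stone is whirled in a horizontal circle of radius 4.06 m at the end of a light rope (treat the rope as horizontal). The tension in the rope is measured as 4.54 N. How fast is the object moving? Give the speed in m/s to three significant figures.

T = m v²/r ⇒ v = √(T r / m) = √(4.54 × 4.06 / 2.68) = √6.878 = 2.623 m/s.

2.62 m/s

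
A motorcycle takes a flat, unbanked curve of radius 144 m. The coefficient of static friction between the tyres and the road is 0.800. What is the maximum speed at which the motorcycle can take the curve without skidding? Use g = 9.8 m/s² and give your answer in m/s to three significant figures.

The only inward force on a level bend is static friction, so at the limit f_s = μ_s N = μ_s m g = m v²/r.
Mass cancels: v_max = √(μ_s g r) = √(0.800 × 9.8 × 144) = √1129 = 33.60 m/s.

33.6 m/s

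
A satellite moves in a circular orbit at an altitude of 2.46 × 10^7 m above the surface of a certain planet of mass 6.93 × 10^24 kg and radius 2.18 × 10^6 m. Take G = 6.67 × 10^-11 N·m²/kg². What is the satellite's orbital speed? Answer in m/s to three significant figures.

Orbital radius r = R + h = 2.18 × 10^6 + 2.46 × 10^7 = 2.678 × 10^7 m.
Gravity supplies the centripetal force: G M m / r² = m v² / r, so v = √(GM/r).
v = √(6.67 × 10^-11 × 6.93 × 10^24 / 2.678 × 10^7) = √(1.726 × 10^7) = 4155 m/s.

4150 m/s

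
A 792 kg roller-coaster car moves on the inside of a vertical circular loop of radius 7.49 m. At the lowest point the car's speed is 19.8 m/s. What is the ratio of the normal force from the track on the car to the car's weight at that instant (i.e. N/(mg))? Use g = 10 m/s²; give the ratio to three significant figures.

At the bottom, N − mg = mv²/r, so N = m(v²/r + g) and N/(mg) = v²/(rg) + 1 = (19.8)²/(7.49 × 10.0) + 1 = 5.234 + 1 = 6.234.

6.23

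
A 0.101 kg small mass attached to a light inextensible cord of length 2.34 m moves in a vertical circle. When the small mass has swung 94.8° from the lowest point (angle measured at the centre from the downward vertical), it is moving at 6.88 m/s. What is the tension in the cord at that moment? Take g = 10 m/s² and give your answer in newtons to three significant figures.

Take the radial direction toward the centre of the circle as positive. The component of the weight along the string toward the centre is −mg cos φ (φ measured from the bottom), so Newton's second law along the string gives T − mg cos φ = m v²/r.
cos 94.8° = -0.08368, so T = m(v²/r + g cos φ) = 0.101 × ((6.88)²/2.34 + 10.0 × -0.08368) = 0.101 × (20.23 + (-0.8368)) = 0.101 × 19.39 = 1.959 N.

1.96 N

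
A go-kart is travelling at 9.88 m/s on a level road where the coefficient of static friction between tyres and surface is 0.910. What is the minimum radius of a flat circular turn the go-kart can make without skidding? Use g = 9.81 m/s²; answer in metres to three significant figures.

At the limit, μ_s m g = m v²/r, so r_min = v²/(μ_s g) = (9.88)²/(0.910 × 9.81) = 97.61/8.927 = 10.93 m.

10.9 m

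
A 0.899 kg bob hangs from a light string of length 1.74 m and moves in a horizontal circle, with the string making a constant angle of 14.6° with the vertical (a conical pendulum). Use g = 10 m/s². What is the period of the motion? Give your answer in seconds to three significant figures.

r = L sinθ = 0.4386 m. From T sinθ = mω²r and T cosθ = mg: tanθ = ω²r/g, so ω² = g tanθ / r = g/(L cosθ).
ω = √(g/(L cosθ)) = √(10.0/(1.74 × 0.9677)) = √5.939 = 2.437 rad/s.
Period = 2π/ω = 2.578 s.

2.58 s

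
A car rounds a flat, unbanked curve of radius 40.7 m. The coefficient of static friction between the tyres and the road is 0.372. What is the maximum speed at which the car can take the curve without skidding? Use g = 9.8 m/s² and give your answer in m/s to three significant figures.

Friction provides the centripetal force on a flat curve. At maximum speed it is at its limiting value: μ_s m g = m v²/r.
Mass cancels: v_max = √(μ_s g r) = √(0.372 × 9.8 × 40.7) = √148.4 = 12.18 m/s.

12.2 m/s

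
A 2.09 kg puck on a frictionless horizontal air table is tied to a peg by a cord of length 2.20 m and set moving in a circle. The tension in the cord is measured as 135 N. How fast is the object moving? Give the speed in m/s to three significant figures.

11.9 m/s

T = m v²/r ⇒ v = √(T r / m) = √(135 × 2.20 / 2.09) = √142.1 = 11.92 m/s.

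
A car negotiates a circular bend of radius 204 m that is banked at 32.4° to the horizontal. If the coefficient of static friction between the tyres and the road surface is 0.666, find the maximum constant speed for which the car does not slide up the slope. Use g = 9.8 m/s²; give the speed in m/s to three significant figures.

At the maximum speed, friction acts down the slope at its limiting value f = μN. Radially (horizontal, toward centre): N sinθ + μN cosθ = mv²/r. Vertically: N cosθ − μN sinθ = mg.
Dividing: v² = r g (sinθ + μcosθ)/(cosθ − μsinθ).
sinθ + μcosθ = 0.5358 + 0.666×0.8443 = 1.098; cosθ − μsinθ = 0.8443 − 0.666×0.5358 = 0.4875.
v² = 204 × 9.8 × 1.098/0.4875 = 4504 m²/s², so v = 67.11 m/s.

67.1 m/s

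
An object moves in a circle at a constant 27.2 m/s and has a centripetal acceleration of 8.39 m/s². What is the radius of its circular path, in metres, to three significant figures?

a_c = v²/r ⇒ r = v²/a_c = (27.2)²/8.39 = 739.8/8.39 = 88.18 m.

88.2 m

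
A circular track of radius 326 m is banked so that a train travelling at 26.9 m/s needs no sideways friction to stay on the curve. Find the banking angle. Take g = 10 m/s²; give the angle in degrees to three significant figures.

For a frictionless banked turn: horizontally N sinθ = mv²/r and vertically N cosθ = mg.
Dividing: tanθ = v²/(r g) = (26.9)²/(326 × 10.0) = 723.6/3260 = 0.2220.
θ = arctan(0.2220) = 12.51°.

12.5°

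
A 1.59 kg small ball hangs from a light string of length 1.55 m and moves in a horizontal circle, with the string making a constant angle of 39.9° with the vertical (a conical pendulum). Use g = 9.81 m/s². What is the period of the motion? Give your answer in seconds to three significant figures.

2.19 s

r = L sinθ = 0.9942 m. From T sinθ = mω²r and T cosθ = mg: tanθ = ω²r/g, so ω² = g tanθ / r = g/(L cosθ).
ω = √(g/(L cosθ)) = √(9.81/(1.55 × 0.7672)) = √8.250 = 2.872 rad/s.
Period = 2π/ω = 2.188 s.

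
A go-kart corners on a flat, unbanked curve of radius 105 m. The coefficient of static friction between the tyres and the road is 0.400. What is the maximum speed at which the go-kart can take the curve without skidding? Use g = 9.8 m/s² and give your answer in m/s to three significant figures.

20.3 m/s

Friction provides the centripetal force on a flat curve. At maximum speed it is at its limiting value: μ_s m g = m v²/r.
Mass cancels: v_max = √(μ_s g r) = √(0.400 × 9.8 × 105) = √411.6 = 20.29 m/s.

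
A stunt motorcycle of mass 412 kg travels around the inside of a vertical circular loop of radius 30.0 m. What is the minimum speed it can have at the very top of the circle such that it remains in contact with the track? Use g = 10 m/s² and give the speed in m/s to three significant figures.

At the top, both weight mg and N point toward the centre: N + mg = mv²/r.
At minimum speed N → 0, so mg = mv_min²/r ⇒ v_min = √(g r) = √(10.0 × 30.0) = 17.32 m/s.

17.3 m/s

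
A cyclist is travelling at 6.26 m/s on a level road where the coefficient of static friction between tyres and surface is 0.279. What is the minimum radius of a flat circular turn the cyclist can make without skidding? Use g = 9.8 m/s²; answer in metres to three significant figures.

At the limit, μ_s m g = m v²/r, so r_min = v²/(μ_s g) = (6.26)²/(0.279 × 9.8) = 39.19/2.734 = 14.33 m.

14.3 m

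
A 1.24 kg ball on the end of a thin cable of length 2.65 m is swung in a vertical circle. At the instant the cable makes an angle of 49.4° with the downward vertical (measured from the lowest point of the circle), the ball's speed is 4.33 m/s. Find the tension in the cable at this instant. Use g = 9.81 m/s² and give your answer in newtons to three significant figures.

Take the radial direction toward the centre of the circle as positive. The component of the weight along the string toward the centre is −mg cos φ (φ measured from the bottom), so Newton's second law along the string gives T − mg cos φ = m v²/r.
cos 49.4° = 0.6508, so T = m(v²/r + g cos φ) = 1.24 × ((4.33)²/2.65 + 9.81 × 0.6508) = 1.24 × (7.075 + (6.384)) = 1.24 × 13.46 = 16.69 N.

16.7 N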